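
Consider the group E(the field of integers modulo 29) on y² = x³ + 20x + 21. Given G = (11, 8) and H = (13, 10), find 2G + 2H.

First 2G:
Repeated addition: build up to 2G.
2G: tangent at (11, 8): λ = (3·11² + 20)/(2·8) ≡ 6/16. 16⁻¹ ≡ 20 (mod 29), so λ ≡ 6·20 ≡ 4.
  x = λ² - 11 - 11 = 16 - 22 ≡ 23; y = λ·(11 - 23) - 8 ≡ 2. → (23, 2)
2G = (23, 2).
Next 2H:
Repeated addition: build up to 2H.
2H: tangent at (13, 10): λ = (3·13² + 20)/(2·10) ≡ 5/20. 20⁻¹ ≡ 16 (mod 29) since 20·16 = 320 ≡ 1, so λ ≡ 5·16 ≡ 22.
  x = λ² - 13 - 13 = 484 - 26 ≡ 23; y = λ·(13 - 23) - 10 ≡ 2. → (23, 2)
2H = (23, 2).
Finally 2G + 2H:
tangent at (23, 2): λ = (3·23² + 20)/(2·2) ≡ 12/4. 4⁻¹ ≡ 22 (mod 29), so λ ≡ 12·22 ≡ 3.
  x = λ² - 23 - 23 = 9 - 46 ≡ 21; y = λ·(23 - 21) - 2 ≡ 4. → (21, 4)

(21, 4)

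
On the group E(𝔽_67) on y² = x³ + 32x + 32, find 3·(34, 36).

(61, 48)

Write Q = (34, 36).
Repeated addition: build up to 3Q.
2Q: tangent at (34, 36): λ = (3·34² + 32)/(2·36) ≡ 16/5. 5⁻¹ ≡ 27 (mod 67), so λ ≡ 16·27 ≡ 30.
  x = λ² - 34 - 34 = 900 - 68 ≡ 28; y = λ·(34 - 28) - 36 ≡ 10. → (28, 10)
3Q: (28, 10) + (34, 36). λ = (36 - 10)/(34 - 28) ≡ 26/6 mod 67. 6⁻¹ ≡ 56 (mod 67), so λ ≡ 49.
  x = λ² - 28 - 34 = 2401 - 62 ≡ 61; y = λ·(28 - 61) - 10 ≡ 48. → (61, 48)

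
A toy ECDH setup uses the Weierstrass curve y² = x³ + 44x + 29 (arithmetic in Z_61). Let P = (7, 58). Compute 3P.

Repeated addition: build up to 3P.
2P: tangent at (7, 58): λ = (3·7² + 44)/(2·58) ≡ 8/55. 55⁻¹ ≡ 10 (mod 61) since 55·10 = 550 ≡ 1, so λ ≡ 8·10 ≡ 19.
  x = λ² - 7 - 7 = 361 - 14 ≡ 42; y = λ·(7 - 42) - 58 ≡ 9. → (42, 9)
3P: (42, 9) + (7, 58). λ = (58 - 9)/(7 - 42) ≡ 49/26 mod 61. 26⁻¹ ≡ 54 (mod 61) since 26·54 = 1404 ≡ 1, so λ ≡ 23.
  x = λ² - 42 - 7 = 529 - 49 ≡ 53; y = λ·(42 - 53) - 9 ≡ 43. → (53, 43)

(53, 43)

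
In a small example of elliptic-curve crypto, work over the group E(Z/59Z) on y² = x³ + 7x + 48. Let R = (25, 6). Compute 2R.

tangent at (25, 6): λ = (3·25² + 7)/(2·6) ≡ 53/12. 12⁻¹ ≡ 5 (mod 59) since 12·5 = 60 ≡ 1, so λ ≡ 53·5 ≡ 29.
  x = λ² - 25 - 25 = 841 - 50 ≡ 24; y = λ·(25 - 24) - 6 ≡ 23. → (24, 23)

(24, 23)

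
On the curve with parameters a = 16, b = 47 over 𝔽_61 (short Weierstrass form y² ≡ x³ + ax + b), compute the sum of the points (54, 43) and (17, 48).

(9, 35)

(54, 43) + (17, 48). λ = (48 - 43)/(17 - 54) ≡ 5/24 mod 61. 24⁻¹ ≡ 28 (mod 61), so λ ≡ 18.
  x = λ² - 54 - 17 = 324 - 71 ≡ 9; y = λ·(54 - 9) - 43 ≡ 35. → (9, 35)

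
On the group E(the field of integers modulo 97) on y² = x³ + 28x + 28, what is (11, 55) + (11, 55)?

(63, 30)

tangent at (11, 55): λ = (3·11² + 28)/(2·55) ≡ 3/13. 13⁻¹ ≡ 15 (mod 97) since 13·15 = 195 ≡ 1, so λ ≡ 3·15 ≡ 45.
  x = λ² - 11 - 11 = 2025 - 22 ≡ 63; y = λ·(11 - 63) - 55 ≡ 30. → (63, 30)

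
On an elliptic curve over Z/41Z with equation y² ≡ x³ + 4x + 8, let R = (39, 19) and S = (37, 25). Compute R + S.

(39, 19) + (37, 25). λ = (25 - 19)/(37 - 39) ≡ 6/39 mod 41. 39⁻¹ ≡ 20 (mod 41), so λ ≡ 38.
  x = λ² - 39 - 37 = 1444 - 76 ≡ 15; y = λ·(39 - 15) - 19 ≡ 32. → (15, 32)

(15, 32)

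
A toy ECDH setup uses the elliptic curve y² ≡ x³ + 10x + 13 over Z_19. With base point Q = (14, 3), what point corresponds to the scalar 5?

Double-and-add on 5 = (101)₂. Start with Q = (14, 3) for the leading 1-bit.
double: tangent at (14, 3): λ = (3·14² + 10)/(2·3) ≡ 9/6. 6⁻¹ ≡ 16 (mod 19) since 6·16 = 96 ≡ 1, so λ ≡ 9·16 ≡ 11.
  x = λ² - 14 - 14 = 121 - 28 ≡ 17; y = λ·(14 - 17) - 3 ≡ 2. → (17, 2)
double: tangent at (17, 2): λ = (3·17² + 10)/(2·2) ≡ 3/4. 4⁻¹ ≡ 5 (mod 19), so λ ≡ 3·5 ≡ 15.
  x = λ² - 17 - 17 = 225 - 34 ≡ 1; y = λ·(17 - 1) - 2 ≡ 10. → (1, 10)
add Q: (1, 10) + (14, 3). λ = (3 - 10)/(14 - 1) ≡ 12/13 mod 19. 13⁻¹ ≡ 3 (mod 19), so λ ≡ 17.
  x = λ² - 1 - 14 = 289 - 15 ≡ 8; y = λ·(1 - 8) - 10 ≡ 4. → (8, 4)

(8, 4)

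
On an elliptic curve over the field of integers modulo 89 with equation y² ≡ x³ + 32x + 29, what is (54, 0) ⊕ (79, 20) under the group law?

(67, 43)

(54, 0) + (79, 20). λ = (20 - 0)/(79 - 54) ≡ 20/25 mod 89. 25⁻¹ ≡ 57 (mod 89), so λ ≡ 72.
  x = λ² - 54 - 79 = 5184 - 133 ≡ 67; y = λ·(54 - 67) - 0 ≡ 43. → (67, 43)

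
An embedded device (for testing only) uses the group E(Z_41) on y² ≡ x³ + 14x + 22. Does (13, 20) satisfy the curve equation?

no

y² = 20² ≡ 31; x³ + 14x + 22 = 2401 ≡ 23 (mod 41). 31 ≠ 23.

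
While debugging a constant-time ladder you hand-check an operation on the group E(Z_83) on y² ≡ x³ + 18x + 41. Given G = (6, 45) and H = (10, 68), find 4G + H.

First 4G:
Repeated addition: build up to 4G.
2G: tangent at (6, 45): λ = (3·6² + 18)/(2·45) ≡ 43/7. 7⁻¹ ≡ 12 (mod 83), so λ ≡ 43·12 ≡ 18.
  x = λ² - 6 - 6 = 324 - 12 ≡ 63; y = λ·(6 - 63) - 45 ≡ 8. → (63, 8)
3G: (63, 8) + (6, 45). λ = (45 - 8)/(6 - 63) ≡ 37/26 mod 83. 26⁻¹ ≡ 16 (mod 83) since 26·16 = 416 ≡ 1, so λ ≡ 11.
  x = λ² - 63 - 6 = 121 - 69 ≡ 52; y = λ·(63 - 52) - 8 ≡ 30. → (52, 30)
4G: (52, 30) + (6, 45). λ = (45 - 30)/(6 - 52) ≡ 15/37 mod 83. 37⁻¹ ≡ 9 (mod 83) since 37·9 = 333 ≡ 1, so λ ≡ 52.
  x = λ² - 52 - 6 = 2704 - 58 ≡ 73; y = λ·(52 - 73) - 30 ≡ 40. → (73, 40)
4G = (73, 40).
Finally 4G + H:
(73, 40) + (10, 68). λ = (68 - 40)/(10 - 73) ≡ 28/20 mod 83. 20⁻¹ ≡ 54 (mod 83) since 20·54 = 1080 ≡ 1, so λ ≡ 18.
  x = λ² - 73 - 10 = 324 - 83 ≡ 75; y = λ·(73 - 75) - 40 ≡ 7. → (75, 7)

(75, 7)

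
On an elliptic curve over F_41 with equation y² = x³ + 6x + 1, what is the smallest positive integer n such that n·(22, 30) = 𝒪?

2P: tangent at (22, 30): λ = (3·22² + 6)/(2·30) ≡ 23/19. 19⁻¹ ≡ 13 (mod 41) since 19·13 = 247 ≡ 1, so λ ≡ 23·13 ≡ 12.
  x = λ² - 22 - 22 = 144 - 44 ≡ 18; y = λ·(22 - 18) - 30 ≡ 18. → (18, 18)
3P: (18, 18) + (22, 30). λ = (30 - 18)/(22 - 18) ≡ 12/4 mod 41. 4⁻¹ ≡ 31 (mod 41), so λ ≡ 3.
  x = λ² - 18 - 22 = 9 - 40 ≡ 10; y = λ·(18 - 10) - 18 ≡ 6. → (10, 6)
4P: (10, 6) + (22, 30). λ = (30 - 6)/(22 - 10) ≡ 24/12 mod 41. 12⁻¹ ≡ 24 (mod 41), so λ ≡ 2.
  x = λ² - 10 - 22 = 4 - 32 ≡ 13; y = λ·(10 - 13) - 6 ≡ 29. → (13, 29)
5P: (13, 29) + (22, 30). λ = (30 - 29)/(22 - 13) ≡ 1/9 mod 41. 9⁻¹ ≡ 32 (mod 41), so λ ≡ 32.
  x = λ² - 13 - 22 = 1024 - 35 ≡ 5; y = λ·(13 - 5) - 29 ≡ 22. → (5, 22)
6P: (5, 22) + (22, 30). λ = (30 - 22)/(22 - 5) ≡ 8/17 mod 41. 17⁻¹ ≡ 29 (mod 41) since 17·29 = 493 ≡ 1, so λ ≡ 27.
  x = λ² - 5 - 22 = 729 - 27 ≡ 5; y = λ·(5 - 5) - 22 ≡ 19. → (5, 19)
7P: (5, 19) + (22, 30). λ = (30 - 19)/(22 - 5) ≡ 11/17 mod 41. 17⁻¹ ≡ 29 (mod 41), so λ ≡ 32.
  x = λ² - 5 - 22 = 1024 - 27 ≡ 13; y = λ·(5 - 13) - 19 ≡ 12. → (13, 12)
8P: (13, 12) + (22, 30). λ = (30 - 12)/(22 - 13) ≡ 18/9 mod 41. 9⁻¹ ≡ 32 (mod 41) since 9·32 = 288 ≡ 1, so λ ≡ 2.
  x = λ² - 13 - 22 = 4 - 35 ≡ 10; y = λ·(13 - 10) - 12 ≡ 35. → (10, 35)
9P: (10, 35) + (22, 30). λ = (30 - 35)/(22 - 10) ≡ 36/12 mod 41. 12⁻¹ ≡ 24 (mod 41) since 12·24 = 288 ≡ 1, so λ ≡ 3.
  x = λ² - 10 - 22 = 9 - 32 ≡ 18; y = λ·(10 - 18) - 35 ≡ 23. → (18, 23)
10P: (18, 23) + (22, 30). λ = (30 - 23)/(22 - 18) ≡ 7/4 mod 41. 4⁻¹ ≡ 31 (mod 41), so λ ≡ 12.
  x = λ² - 18 - 22 = 144 - 40 ≡ 22; y = λ·(18 - 22) - 23 ≡ 11. → (22, 11)
11P: (22, 11) + (22, 30): same x and y₁ ≡ -y₂, so the sum is 𝒪.
11P = 𝒪, so the order is 11.

11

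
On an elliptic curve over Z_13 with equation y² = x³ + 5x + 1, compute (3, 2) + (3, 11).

O

The two points share x = 3 and their y-coordinates satisfy 2 + 11 ≡ 0 (mod 13), so they are inverses. Their sum is ∞.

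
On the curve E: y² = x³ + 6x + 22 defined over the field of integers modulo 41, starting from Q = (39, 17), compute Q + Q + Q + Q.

Double-and-add on 4 = (100)₂. Start with Q = (39, 17) for the leading 1-bit.
double: tangent at (39, 17): λ = (3·39² + 6)/(2·17) ≡ 18/34. 34⁻¹ ≡ 35 (mod 41), so λ ≡ 18·35 ≡ 15.
  x = λ² - 39 - 39 = 225 - 78 ≡ 24; y = λ·(39 - 24) - 17 ≡ 3. → (24, 3)
double: tangent at (24, 3): λ = (3·24² + 6)/(2·3) ≡ 12/6. 6⁻¹ ≡ 7 (mod 41), so λ ≡ 12·7 ≡ 2.
  x = λ² - 24 - 24 = 4 - 48 ≡ 38; y = λ·(24 - 38) - 3 ≡ 10. → (38, 10)

(38, 10)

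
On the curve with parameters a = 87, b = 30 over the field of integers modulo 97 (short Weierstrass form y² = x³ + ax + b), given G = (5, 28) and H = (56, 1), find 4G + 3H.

(50, 51)

First 4G:
Double-and-add on 4 = (100)₂. Start with G = (5, 28) for the leading 1-bit.
double: tangent at (5, 28): λ = (3·5² + 87)/(2·28) ≡ 65/56. 56⁻¹ ≡ 26 (mod 97), so λ ≡ 65·26 ≡ 41.
  x = λ² - 5 - 5 = 1681 - 10 ≡ 22; y = λ·(5 - 22) - 28 ≡ 51. → (22, 51)
double: tangent at (22, 51): λ = (3·22² + 87)/(2·51) ≡ 84/5. 5⁻¹ ≡ 39 (mod 97) since 5·39 = 195 ≡ 1, so λ ≡ 84·39 ≡ 75.
  x = λ² - 22 - 22 = 5625 - 44 ≡ 52; y = λ·(22 - 52) - 51 ≡ 27. → (52, 27)
4G = (52, 27).
Next 3H:
Repeated addition: build up to 3H.
2H: tangent at (56, 1): λ = (3·56² + 87)/(2·1) ≡ 86/2. 2⁻¹ ≡ 49 (mod 97) since 2·49 = 98 ≡ 1, so λ ≡ 86·49 ≡ 43.
  x = λ² - 56 - 56 = 1849 - 112 ≡ 88; y = λ·(56 - 88) - 1 ≡ 78. → (88, 78)
3H: (88, 78) + (56, 1). λ = (1 - 78)/(56 - 88) ≡ 20/65 mod 97. 65⁻¹ ≡ 3 (mod 97), so λ ≡ 60.
  x = λ² - 88 - 56 = 3600 - 144 ≡ 61; y = λ·(88 - 61) - 78 ≡ 87. → (61, 87)
3H = (61, 87).
Finally 4G + 3H:
(52, 27) + (61, 87). λ = (87 - 27)/(61 - 52) ≡ 60/9 mod 97. 9⁻¹ ≡ 54 (mod 97) since 9·54 = 486 ≡ 1, so λ ≡ 39.
  x = λ² - 52 - 61 = 1521 - 113 ≡ 50; y = λ·(52 - 50) - 27 ≡ 51. → (50, 51)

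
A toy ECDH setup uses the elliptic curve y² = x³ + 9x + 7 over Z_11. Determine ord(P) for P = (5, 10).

3

2P: tangent at (5, 10): λ = (3·5² + 9)/(2·10) ≡ 7/9. 9⁻¹ ≡ 5 (mod 11), so λ ≡ 7·5 ≡ 2.
  x = λ² - 5 - 5 = 4 - 10 ≡ 5; y = λ·(5 - 5) - 10 ≡ 1. → (5, 1)
3P: (5, 1) + (5, 10): same x and y₁ ≡ -y₂, so the sum is O.
3P = O, so the order is 3.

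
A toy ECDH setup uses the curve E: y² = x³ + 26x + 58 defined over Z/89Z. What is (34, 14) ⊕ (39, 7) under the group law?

(50, 44)

(34, 14) + (39, 7). λ = (7 - 14)/(39 - 34) ≡ 82/5 mod 89. 5⁻¹ ≡ 18 (mod 89) since 5·18 = 90 ≡ 1, so λ ≡ 52.
  x = λ² - 34 - 39 = 2704 - 73 ≡ 50; y = λ·(34 - 50) - 14 ≡ 44. → (50, 44)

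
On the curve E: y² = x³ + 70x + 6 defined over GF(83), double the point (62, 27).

tangent at (62, 27): λ = (3·62² + 70)/(2·27) ≡ 65/54. 54⁻¹ ≡ 20 (mod 83), so λ ≡ 65·20 ≡ 55.
  x = λ² - 62 - 62 = 3025 - 124 ≡ 79; y = λ·(62 - 79) - 27 ≡ 34. → (79, 34)

(79, 34)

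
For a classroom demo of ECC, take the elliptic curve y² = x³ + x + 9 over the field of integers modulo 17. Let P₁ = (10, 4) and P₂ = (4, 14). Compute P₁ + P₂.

(10, 4) + (4, 14). λ = (14 - 4)/(4 - 10) ≡ 10/11 mod 17. 11⁻¹ ≡ 14 (mod 17) since 11·14 = 154 ≡ 1, so λ ≡ 4.
  x = λ² - 10 - 4 = 16 - 14 ≡ 2; y = λ·(10 - 2) - 4 ≡ 11. → (2, 11)

(2, 11)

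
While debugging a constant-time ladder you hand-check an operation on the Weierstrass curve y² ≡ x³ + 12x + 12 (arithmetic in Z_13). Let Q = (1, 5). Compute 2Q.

(10, 1)

tangent at (1, 5): λ = (3·1² + 12)/(2·5) ≡ 2/10. 10⁻¹ ≡ 4 (mod 13), so λ ≡ 2·4 ≡ 8.
  x = λ² - 1 - 1 = 64 - 2 ≡ 10; y = λ·(1 - 10) - 5 ≡ 1. → (10, 1)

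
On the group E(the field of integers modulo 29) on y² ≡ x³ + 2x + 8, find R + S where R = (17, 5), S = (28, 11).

(17, 5) + (28, 11). λ = (11 - 5)/(28 - 17) ≡ 6/11 mod 29. 11⁻¹ ≡ 8 (mod 29), so λ ≡ 19.
  x = λ² - 17 - 28 = 361 - 45 ≡ 26; y = λ·(17 - 26) - 5 ≡ 27. → (26, 27)

(26, 27)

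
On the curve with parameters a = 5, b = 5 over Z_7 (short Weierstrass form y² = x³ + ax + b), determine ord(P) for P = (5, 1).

7

2P: tangent at (5, 1): λ = (3·5² + 5)/(2·1) ≡ 3/2. 2⁻¹ ≡ 4 (mod 7) since 2·4 = 8 ≡ 1, so λ ≡ 3·4 ≡ 5.
  x = λ² - 5 - 5 = 25 - 10 ≡ 1; y = λ·(5 - 1) - 1 ≡ 5. → (1, 5)
3P: (1, 5) + (5, 1). λ = (1 - 5)/(5 - 1) ≡ 3/4 mod 7. 4⁻¹ ≡ 2 (mod 7), so λ ≡ 6.
  x = λ² - 1 - 5 = 36 - 6 ≡ 2; y = λ·(1 - 2) - 5 ≡ 3. → (2, 3)
4P: (2, 3) + (5, 1). λ = (1 - 3)/(5 - 2) ≡ 5/3 mod 7. 3⁻¹ ≡ 5 (mod 7) since 3·5 = 15 ≡ 1, so λ ≡ 4.
  x = λ² - 2 - 5 = 16 - 7 ≡ 2; y = λ·(2 - 2) - 3 ≡ 4. → (2, 4)
5P: (2, 4) + (5, 1). λ = (1 - 4)/(5 - 2) ≡ 4/3 mod 7. 3⁻¹ ≡ 5 (mod 7) since 3·5 = 15 ≡ 1, so λ ≡ 6.
  x = λ² - 2 - 5 = 36 - 7 ≡ 1; y = λ·(2 - 1) - 4 ≡ 2. → (1, 2)
6P: (1, 2) + (5, 1). λ = (1 - 2)/(5 - 1) ≡ 6/4 mod 7. 4⁻¹ ≡ 2 (mod 7) since 4·2 = 8 ≡ 1, so λ ≡ 5.
  x = λ² - 1 - 5 = 25 - 6 ≡ 5; y = λ·(1 - 5) - 2 ≡ 6. → (5, 6)
7P: (5, 6) + (5, 1): same x and y₁ ≡ -y₂, so the sum is the point at infinity.
7P = the point at infinity, so the order is 7.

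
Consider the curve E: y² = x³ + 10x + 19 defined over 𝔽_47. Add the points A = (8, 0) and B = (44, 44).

(8, 0) + (44, 44). λ = (44 - 0)/(44 - 8) ≡ 44/36 mod 47. 36⁻¹ ≡ 17 (mod 47) since 36·17 = 612 ≡ 1, so λ ≡ 43.
  x = λ² - 8 - 44 = 1849 - 52 ≡ 11; y = λ·(8 - 11) - 0 ≡ 12. → (11, 12)

(11, 12)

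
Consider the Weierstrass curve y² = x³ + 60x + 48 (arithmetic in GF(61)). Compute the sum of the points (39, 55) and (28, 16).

(39, 55) + (28, 16). λ = (16 - 55)/(28 - 39) ≡ 22/50 mod 61. 50⁻¹ ≡ 11 (mod 61), so λ ≡ 59.
  x = λ² - 39 - 28 = 3481 - 67 ≡ 59; y = λ·(39 - 59) - 55 ≡ 46. → (59, 46)

(59, 46)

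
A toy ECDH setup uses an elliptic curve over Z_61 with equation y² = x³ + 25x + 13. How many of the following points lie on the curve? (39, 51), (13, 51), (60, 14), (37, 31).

2

(39, 51): 51² ≡ 39, rhs ≡ 39 → on.
(13, 51): 51² ≡ 39, rhs ≡ 34 → off.
(60, 14): 14² ≡ 13, rhs ≡ 48 → off.
(37, 31): 31² ≡ 46, rhs ≡ 46 → on.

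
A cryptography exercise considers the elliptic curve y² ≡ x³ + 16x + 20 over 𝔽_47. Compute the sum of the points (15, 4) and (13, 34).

(15, 4) + (13, 34). λ = (34 - 4)/(13 - 15) ≡ 30/45 mod 47. 45⁻¹ ≡ 23 (mod 47), so λ ≡ 32.
  x = λ² - 15 - 13 = 1024 - 28 ≡ 9; y = λ·(15 - 9) - 4 ≡ 0. → (9, 0)

(9, 0)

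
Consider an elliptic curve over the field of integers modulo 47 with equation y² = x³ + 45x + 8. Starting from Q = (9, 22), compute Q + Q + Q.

(22, 15)

Repeated addition: build up to 3Q.
2Q: tangent at (9, 22): λ = (3·9² + 45)/(2·22) ≡ 6/44. 44⁻¹ ≡ 31 (mod 47), so λ ≡ 6·31 ≡ 45.
  x = λ² - 9 - 9 = 2025 - 18 ≡ 33; y = λ·(9 - 33) - 22 ≡ 26. → (33, 26)
3Q: (33, 26) + (9, 22). λ = (22 - 26)/(9 - 33) ≡ 43/23 mod 47. 23⁻¹ ≡ 45 (mod 47) since 23·45 = 1035 ≡ 1, so λ ≡ 8.
  x = λ² - 33 - 9 = 64 - 42 ≡ 22; y = λ·(33 - 22) - 26 ≡ 15. → (22, 15)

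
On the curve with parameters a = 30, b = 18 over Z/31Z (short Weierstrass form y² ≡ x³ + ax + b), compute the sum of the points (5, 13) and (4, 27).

(5, 13) + (4, 27). λ = (27 - 13)/(4 - 5) ≡ 14/30 mod 31. 30⁻¹ ≡ 30 (mod 31), so λ ≡ 17.
  x = λ² - 5 - 4 = 289 - 9 ≡ 1; y = λ·(5 - 1) - 13 ≡ 24. → (1, 24)

(1, 24)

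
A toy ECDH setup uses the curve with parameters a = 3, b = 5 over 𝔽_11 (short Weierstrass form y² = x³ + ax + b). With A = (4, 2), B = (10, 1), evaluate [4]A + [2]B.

(1, 8)

First 4A:
Double-and-add on 4 = (100)₂. Start with A = (4, 2) for the leading 1-bit.
double: tangent at (4, 2): λ = (3·4² + 3)/(2·2) ≡ 7/4. 4⁻¹ ≡ 3 (mod 11), so λ ≡ 7·3 ≡ 10.
  x = λ² - 4 - 4 = 100 - 8 ≡ 4; y = λ·(4 - 4) - 2 ≡ 9. → (4, 9)
double: tangent at (4, 9): λ = (3·4² + 3)/(2·9) ≡ 7/7. 7⁻¹ ≡ 8 (mod 11) since 7·8 = 56 ≡ 1, so λ ≡ 7·8 ≡ 1.
  x = λ² - 4 - 4 = 1 - 8 ≡ 4; y = λ·(4 - 4) - 9 ≡ 2. → (4, 2)
4A = (4, 2).
Next 2B:
Repeated addition: build up to 2B.
2B: tangent at (10, 1): λ = (3·10² + 3)/(2·1) ≡ 6/2. 2⁻¹ ≡ 6 (mod 11), so λ ≡ 6·6 ≡ 3.
  x = λ² - 10 - 10 = 9 - 20 ≡ 0; y = λ·(10 - 0) - 1 ≡ 7. → (0, 7)
2B = (0, 7).
Finally 4A + 2B:
(4, 2) + (0, 7). λ = (7 - 2)/(0 - 4) ≡ 5/7 mod 11. 7⁻¹ ≡ 8 (mod 11) since 7·8 = 56 ≡ 1, so λ ≡ 7.
  x = λ² - 4 - 0 = 49 - 4 ≡ 1; y = λ·(4 - 1) - 2 ≡ 8. → (1, 8)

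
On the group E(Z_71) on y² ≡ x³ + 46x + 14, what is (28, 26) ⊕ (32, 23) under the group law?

(16, 36)

(28, 26) + (32, 23). λ = (23 - 26)/(32 - 28) ≡ 68/4 mod 71. 4⁻¹ ≡ 18 (mod 71), so λ ≡ 17.
  x = λ² - 28 - 32 = 289 - 60 ≡ 16; y = λ·(28 - 16) - 26 ≡ 36. → (16, 36)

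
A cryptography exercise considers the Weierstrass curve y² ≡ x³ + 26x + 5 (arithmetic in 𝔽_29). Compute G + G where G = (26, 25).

(15, 0)

tangent at (26, 25): λ = (3·26² + 26)/(2·25) ≡ 24/21. 21⁻¹ ≡ 18 (mod 29) since 21·18 = 378 ≡ 1, so λ ≡ 24·18 ≡ 26.
  x = λ² - 26 - 26 = 676 - 52 ≡ 15; y = λ·(26 - 15) - 25 ≡ 0. → (15, 0)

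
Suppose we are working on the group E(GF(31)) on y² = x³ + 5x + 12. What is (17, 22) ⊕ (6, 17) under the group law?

(10, 15)

(17, 22) + (6, 17). λ = (17 - 22)/(6 - 17) ≡ 26/20 mod 31. 20⁻¹ ≡ 14 (mod 31) since 20·14 = 280 ≡ 1, so λ ≡ 23.
  x = λ² - 17 - 6 = 529 - 23 ≡ 10; y = λ·(17 - 10) - 22 ≡ 15. → (10, 15)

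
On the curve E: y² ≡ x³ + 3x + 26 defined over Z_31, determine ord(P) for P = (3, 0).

2P: (3, 0) + (3, 0): same x and y₁ ≡ -y₂, so the sum is 𝒪.
2P = 𝒪, so the order is 2.

2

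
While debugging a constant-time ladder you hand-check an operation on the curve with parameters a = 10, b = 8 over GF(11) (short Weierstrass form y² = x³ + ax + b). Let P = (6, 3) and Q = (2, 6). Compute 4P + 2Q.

First 4P:
Double-and-add on 4 = (100)₂. Start with P = (6, 3) for the leading 1-bit.
double: tangent at (6, 3): λ = (3·6² + 10)/(2·3) ≡ 8/6. 6⁻¹ ≡ 2 (mod 11) since 6·2 = 12 ≡ 1, so λ ≡ 8·2 ≡ 5.
  x = λ² - 6 - 6 = 25 - 12 ≡ 2; y = λ·(6 - 2) - 3 ≡ 6. → (2, 6)
double: tangent at (2, 6): λ = (3·2² + 10)/(2·6) ≡ 0/1. 1⁻¹ ≡ 1 (mod 11) since 1·1 = 1 ≡ 1, so λ ≡ 0·1 ≡ 0.
  x = λ² - 2 - 2 = 0 - 4 ≡ 7; y = λ·(2 - 7) - 6 ≡ 5. → (7, 5)
4P = (7, 5).
Next 2Q:
Repeated addition: build up to 2Q.
2Q: tangent at (2, 6): λ = (3·2² + 10)/(2·6) ≡ 0/1. 1⁻¹ ≡ 1 (mod 11), so λ ≡ 0·1 ≡ 0.
  x = λ² - 2 - 2 = 0 - 4 ≡ 7; y = λ·(2 - 7) - 6 ≡ 5. → (7, 5)
2Q = (7, 5).
Finally 4P + 2Q:
tangent at (7, 5): λ = (3·7² + 10)/(2·5) ≡ 3/10. 10⁻¹ ≡ 10 (mod 11), so λ ≡ 3·10 ≡ 8.
  x = λ² - 7 - 7 = 64 - 14 ≡ 6; y = λ·(7 - 6) - 5 ≡ 3. → (6, 3)

(6, 3)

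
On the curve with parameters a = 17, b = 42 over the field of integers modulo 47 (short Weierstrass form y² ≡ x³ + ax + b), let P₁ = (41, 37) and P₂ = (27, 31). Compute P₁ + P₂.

(7, 38)

(41, 37) + (27, 31). λ = (31 - 37)/(27 - 41) ≡ 41/33 mod 47. 33⁻¹ ≡ 10 (mod 47) since 33·10 = 330 ≡ 1, so λ ≡ 34.
  x = λ² - 41 - 27 = 1156 - 68 ≡ 7; y = λ·(41 - 7) - 37 ≡ 38. → (7, 38)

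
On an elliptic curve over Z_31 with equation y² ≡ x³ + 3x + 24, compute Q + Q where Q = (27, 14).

(18, 19)

tangent at (27, 14): λ = (3·27² + 3)/(2·14) ≡ 20/28. 28⁻¹ ≡ 10 (mod 31), so λ ≡ 20·10 ≡ 14.
  x = λ² - 27 - 27 = 196 - 54 ≡ 18; y = λ·(27 - 18) - 14 ≡ 19. → (18, 19)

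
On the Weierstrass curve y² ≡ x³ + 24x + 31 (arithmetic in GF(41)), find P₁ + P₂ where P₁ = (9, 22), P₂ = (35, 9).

(9, 22) + (35, 9). λ = (9 - 22)/(35 - 9) ≡ 28/26 mod 41. 26⁻¹ ≡ 30 (mod 41), so λ ≡ 20.
  x = λ² - 9 - 35 = 400 - 44 ≡ 28; y = λ·(9 - 28) - 22 ≡ 8. → (28, 8)

(28, 8)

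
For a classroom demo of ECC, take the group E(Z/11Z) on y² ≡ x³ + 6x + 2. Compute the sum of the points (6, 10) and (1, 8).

(9, 2)

(6, 10) + (1, 8). λ = (8 - 10)/(1 - 6) ≡ 9/6 mod 11. 6⁻¹ ≡ 2 (mod 11) since 6·2 = 12 ≡ 1, so λ ≡ 7.
  x = λ² - 6 - 1 = 49 - 7 ≡ 9; y = λ·(6 - 9) - 10 ≡ 2. → (9, 2)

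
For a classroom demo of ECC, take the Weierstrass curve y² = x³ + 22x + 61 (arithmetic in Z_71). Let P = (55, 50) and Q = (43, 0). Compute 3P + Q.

(19, 66)

First 3P:
Repeated addition: build up to 3P.
2P: tangent at (55, 50): λ = (3·55² + 22)/(2·50) ≡ 9/29. 29⁻¹ ≡ 49 (mod 71) since 29·49 = 1421 ≡ 1, so λ ≡ 9·49 ≡ 15.
  x = λ² - 55 - 55 = 225 - 110 ≡ 44; y = λ·(55 - 44) - 50 ≡ 44. → (44, 44)
3P: (44, 44) + (55, 50). λ = (50 - 44)/(55 - 44) ≡ 6/11 mod 71. 11⁻¹ ≡ 13 (mod 71) since 11·13 = 143 ≡ 1, so λ ≡ 7.
  x = λ² - 44 - 55 = 49 - 99 ≡ 21; y = λ·(44 - 21) - 44 ≡ 46. → (21, 46)
3P = (21, 46).
Finally 3P + Q:
(21, 46) + (43, 0). λ = (0 - 46)/(43 - 21) ≡ 25/22 mod 71. 22⁻¹ ≡ 42 (mod 71), so λ ≡ 56.
  x = λ² - 21 - 43 = 3136 - 64 ≡ 19; y = λ·(21 - 19) - 46 ≡ 66. → (19, 66)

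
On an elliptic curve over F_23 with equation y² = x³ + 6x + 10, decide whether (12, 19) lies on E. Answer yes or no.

y² = 19² ≡ 16; x³ + 6x + 10 = 1810 ≡ 16 (mod 23). 16 = 16.

yes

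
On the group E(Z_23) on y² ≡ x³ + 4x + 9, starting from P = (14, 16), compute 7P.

Repeated addition: build up to 7P.
2P: tangent at (14, 16): λ = (3·14² + 4)/(2·16) ≡ 17/9. 9⁻¹ ≡ 18 (mod 23) since 9·18 = 162 ≡ 1, so λ ≡ 17·18 ≡ 7.
  x = λ² - 14 - 14 = 49 - 28 ≡ 21; y = λ·(14 - 21) - 16 ≡ 4. → (21, 4)
3P: (21, 4) + (14, 16). λ = (16 - 4)/(14 - 21) ≡ 12/16 mod 23. 16⁻¹ ≡ 13 (mod 23), so λ ≡ 18.
  x = λ² - 21 - 14 = 324 - 35 ≡ 13; y = λ·(21 - 13) - 4 ≡ 2. → (13, 2)
4P: (13, 2) + (14, 16). λ = (16 - 2)/(14 - 13) ≡ 14/1 mod 23. 1⁻¹ ≡ 1 (mod 23), so λ ≡ 14.
  x = λ² - 13 - 14 = 196 - 27 ≡ 8; y = λ·(13 - 8) - 2 ≡ 22. → (8, 22)
5P: (8, 22) + (14, 16). λ = (16 - 22)/(14 - 8) ≡ 17/6 mod 23. 6⁻¹ ≡ 4 (mod 23), so λ ≡ 22.
  x = λ² - 8 - 14 = 484 - 22 ≡ 2; y = λ·(8 - 2) - 22 ≡ 18. → (2, 18)
6P: (2, 18) + (14, 16). λ = (16 - 18)/(14 - 2) ≡ 21/12 mod 23. 12⁻¹ ≡ 2 (mod 23), so λ ≡ 19.
  x = λ² - 2 - 14 = 361 - 16 ≡ 0; y = λ·(2 - 0) - 18 ≡ 20. → (0, 20)
7P: (0, 20) + (14, 16). λ = (16 - 20)/(14 - 0) ≡ 19/14 mod 23. 14⁻¹ ≡ 5 (mod 23) since 14·5 = 70 ≡ 1, so λ ≡ 3.
  x = λ² - 0 - 14 = 9 - 14 ≡ 18; y = λ·(0 - 18) - 20 ≡ 18. → (18, 18)

(18, 18)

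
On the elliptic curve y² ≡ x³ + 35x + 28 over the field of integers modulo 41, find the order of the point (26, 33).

2P: tangent at (26, 33): λ = (3·26² + 35)/(2·33) ≡ 13/25. 25⁻¹ ≡ 23 (mod 41) since 25·23 = 575 ≡ 1, so λ ≡ 13·23 ≡ 12.
  x = λ² - 26 - 26 = 144 - 52 ≡ 10; y = λ·(26 - 10) - 33 ≡ 36. → (10, 36)
3P: (10, 36) + (26, 33). λ = (33 - 36)/(26 - 10) ≡ 38/16 mod 41. 16⁻¹ ≡ 18 (mod 41), so λ ≡ 28.
  x = λ² - 10 - 26 = 784 - 36 ≡ 10; y = λ·(10 - 10) - 36 ≡ 5. → (10, 5)
4P: (10, 5) + (26, 33). λ = (33 - 5)/(26 - 10) ≡ 28/16 mod 41. 16⁻¹ ≡ 18 (mod 41) since 16·18 = 288 ≡ 1, so λ ≡ 12.
  x = λ² - 10 - 26 = 144 - 36 ≡ 26; y = λ·(10 - 26) - 5 ≡ 8. → (26, 8)
5P: (26, 8) + (26, 33): same x and y₁ ≡ -y₂, so the sum is O.
5P = O, so the order is 5.

5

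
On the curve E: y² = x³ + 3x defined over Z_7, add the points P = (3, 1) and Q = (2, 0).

(3, 1) + (2, 0). λ = (0 - 1)/(2 - 3) ≡ 6/6 mod 7. 6⁻¹ ≡ 6 (mod 7), so λ ≡ 1.
  x = λ² - 3 - 2 = 1 - 5 ≡ 3; y = λ·(3 - 3) - 1 ≡ 6. → (3, 6)

(3, 6)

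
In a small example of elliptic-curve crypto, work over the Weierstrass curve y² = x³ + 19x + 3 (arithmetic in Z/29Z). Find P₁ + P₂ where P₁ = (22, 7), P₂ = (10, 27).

(22, 7) + (10, 27). λ = (27 - 7)/(10 - 22) ≡ 20/17 mod 29. 17⁻¹ ≡ 12 (mod 29) since 17·12 = 204 ≡ 1, so λ ≡ 8.
  x = λ² - 22 - 10 = 64 - 32 ≡ 3; y = λ·(22 - 3) - 7 ≡ 0. → (3, 0)

(3, 0)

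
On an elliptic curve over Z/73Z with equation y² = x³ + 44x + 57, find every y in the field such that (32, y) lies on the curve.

x³ + 44x + 57 = 34233 ≡ 69 (mod 73).
Square roots of 69 mod 73: 19 and 54 (since 19² = 361 ≡ 69).

19, 54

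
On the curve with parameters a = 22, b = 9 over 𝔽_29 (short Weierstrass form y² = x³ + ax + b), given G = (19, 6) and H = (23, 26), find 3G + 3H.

(12, 0)

First 3G:
Repeated addition: build up to 3G.
2G: tangent at (19, 6): λ = (3·19² + 22)/(2·6) ≡ 3/12. 12⁻¹ ≡ 17 (mod 29), so λ ≡ 3·17 ≡ 22.
  x = λ² - 19 - 19 = 484 - 38 ≡ 11; y = λ·(19 - 11) - 6 ≡ 25. → (11, 25)
3G: (11, 25) + (19, 6). λ = (6 - 25)/(19 - 11) ≡ 10/8 mod 29. 8⁻¹ ≡ 11 (mod 29) since 8·11 = 88 ≡ 1, so λ ≡ 23.
  x = λ² - 11 - 19 = 529 - 30 ≡ 6; y = λ·(11 - 6) - 25 ≡ 3. → (6, 3)
3G = (6, 3).
Next 3H:
Repeated addition: build up to 3H.
2H: tangent at (23, 26): λ = (3·23² + 22)/(2·26) ≡ 14/23. 23⁻¹ ≡ 24 (mod 29), so λ ≡ 14·24 ≡ 17.
  x = λ² - 23 - 23 = 289 - 46 ≡ 11; y = λ·(23 - 11) - 26 ≡ 4. → (11, 4)
3H: (11, 4) + (23, 26). λ = (26 - 4)/(23 - 11) ≡ 22/12 mod 29. 12⁻¹ ≡ 17 (mod 29), so λ ≡ 26.
  x = λ² - 11 - 23 = 676 - 34 ≡ 4; y = λ·(11 - 4) - 4 ≡ 4. → (4, 4)
3H = (4, 4).
Finally 3G + 3H:
(6, 3) + (4, 4). λ = (4 - 3)/(4 - 6) ≡ 1/27 mod 29. 27⁻¹ ≡ 14 (mod 29), so λ ≡ 14.
  x = λ² - 6 - 4 = 196 - 10 ≡ 12; y = λ·(6 - 12) - 3 ≡ 0. → (12, 0)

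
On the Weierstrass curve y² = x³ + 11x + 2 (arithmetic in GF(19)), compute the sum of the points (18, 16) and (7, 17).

(5, 7)

(18, 16) + (7, 17). λ = (17 - 16)/(7 - 18) ≡ 1/8 mod 19. 8⁻¹ ≡ 12 (mod 19) since 8·12 = 96 ≡ 1, so λ ≡ 12.
  x = λ² - 18 - 7 = 144 - 25 ≡ 5; y = λ·(18 - 5) - 16 ≡ 7. → (5, 7)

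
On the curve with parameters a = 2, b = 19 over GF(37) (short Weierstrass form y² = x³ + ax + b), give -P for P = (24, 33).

-(24, 33) = (24, -33 mod 37) = (24, 4).

(24, 4)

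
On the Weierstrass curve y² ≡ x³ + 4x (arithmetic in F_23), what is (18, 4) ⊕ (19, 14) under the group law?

(17, 6)

(18, 4) + (19, 14). λ = (14 - 4)/(19 - 18) ≡ 10/1 mod 23. 1⁻¹ ≡ 1 (mod 23) since 1·1 = 1 ≡ 1, so λ ≡ 10.
  x = λ² - 18 - 19 = 100 - 37 ≡ 17; y = λ·(18 - 17) - 4 ≡ 6. → (17, 6)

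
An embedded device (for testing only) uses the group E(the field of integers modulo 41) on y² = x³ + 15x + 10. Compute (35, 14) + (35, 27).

O

The two points share x = 35 and their y-coordinates satisfy 14 + 27 ≡ 0 (mod 41), so they are inverses. Their sum is O.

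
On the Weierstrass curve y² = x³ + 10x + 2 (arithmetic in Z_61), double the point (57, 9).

(47, 30)

tangent at (57, 9): λ = (3·57² + 10)/(2·9) ≡ 58/18. 18⁻¹ ≡ 17 (mod 61) since 18·17 = 306 ≡ 1, so λ ≡ 58·17 ≡ 10.
  x = λ² - 57 - 57 = 100 - 114 ≡ 47; y = λ·(57 - 47) - 9 ≡ 30. → (47, 30)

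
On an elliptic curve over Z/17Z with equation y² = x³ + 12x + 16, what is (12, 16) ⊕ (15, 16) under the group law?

(12, 16) + (15, 16). λ = (16 - 16)/(15 - 12) ≡ 0/3 mod 17. 3⁻¹ ≡ 6 (mod 17) since 3·6 = 18 ≡ 1, so λ ≡ 0.
  x = λ² - 12 - 15 = 0 - 27 ≡ 7; y = λ·(12 - 7) - 16 ≡ 1. → (7, 1)

(7, 1)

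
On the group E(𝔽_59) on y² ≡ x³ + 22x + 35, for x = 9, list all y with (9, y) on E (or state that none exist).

none

x³ + 22x + 35 = 962 ≡ 18 (mod 59).
18 is a non-residue mod 59; no y exists.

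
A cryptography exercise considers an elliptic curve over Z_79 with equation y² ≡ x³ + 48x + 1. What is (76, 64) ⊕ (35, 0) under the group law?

(76, 64) + (35, 0). λ = (0 - 64)/(35 - 76) ≡ 15/38 mod 79. 38⁻¹ ≡ 52 (mod 79), so λ ≡ 69.
  x = λ² - 76 - 35 = 4761 - 111 ≡ 68; y = λ·(76 - 68) - 64 ≡ 14. → (68, 14)

(68, 14)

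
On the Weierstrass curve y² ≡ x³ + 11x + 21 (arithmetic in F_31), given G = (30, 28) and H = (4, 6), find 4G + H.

(4, 25)

First 4G:
Double-and-add on 4 = (100)₂. Start with G = (30, 28) for the leading 1-bit.
double: tangent at (30, 28): λ = (3·30² + 11)/(2·28) ≡ 14/25. 25⁻¹ ≡ 5 (mod 31), so λ ≡ 14·5 ≡ 8.
  x = λ² - 30 - 30 = 64 - 60 ≡ 4; y = λ·(30 - 4) - 28 ≡ 25. → (4, 25)
double: tangent at (4, 25): λ = (3·4² + 11)/(2·25) ≡ 28/19. 19⁻¹ ≡ 18 (mod 31), so λ ≡ 28·18 ≡ 8.
  x = λ² - 4 - 4 = 64 - 8 ≡ 25; y = λ·(4 - 25) - 25 ≡ 24. → (25, 24)
4G = (25, 24).
Finally 4G + H:
(25, 24) + (4, 6). λ = (6 - 24)/(4 - 25) ≡ 13/10 mod 31. 10⁻¹ ≡ 28 (mod 31) since 10·28 = 280 ≡ 1, so λ ≡ 23.
  x = λ² - 25 - 4 = 529 - 29 ≡ 4; y = λ·(25 - 4) - 24 ≡ 25. → (4, 25)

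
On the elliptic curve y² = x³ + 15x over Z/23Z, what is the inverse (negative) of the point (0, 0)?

(0, 0)

-(0, 0) = (0, -0 mod 23) = (0, 0).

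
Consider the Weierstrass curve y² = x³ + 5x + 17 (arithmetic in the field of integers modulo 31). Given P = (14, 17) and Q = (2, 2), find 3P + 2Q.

(25, 22)

First 3P:
Repeated addition: build up to 3P.
2P: tangent at (14, 17): λ = (3·14² + 5)/(2·17) ≡ 4/3. 3⁻¹ ≡ 21 (mod 31) since 3·21 = 63 ≡ 1, so λ ≡ 4·21 ≡ 22.
  x = λ² - 14 - 14 = 484 - 28 ≡ 22; y = λ·(14 - 22) - 17 ≡ 24. → (22, 24)
3P: (22, 24) + (14, 17). λ = (17 - 24)/(14 - 22) ≡ 24/23 mod 31. 23⁻¹ ≡ 27 (mod 31), so λ ≡ 28.
  x = λ² - 22 - 14 = 784 - 36 ≡ 4; y = λ·(22 - 4) - 24 ≡ 15. → (4, 15)
3P = (4, 15).
Next 2Q:
Repeated addition: build up to 2Q.
2Q: tangent at (2, 2): λ = (3·2² + 5)/(2·2) ≡ 17/4. 4⁻¹ ≡ 8 (mod 31), so λ ≡ 17·8 ≡ 12.
  x = λ² - 2 - 2 = 144 - 4 ≡ 16; y = λ·(2 - 16) - 2 ≡ 16. → (16, 16)
2Q = (16, 16).
Finally 3P + 2Q:
(4, 15) + (16, 16). λ = (16 - 15)/(16 - 4) ≡ 1/12 mod 31. 12⁻¹ ≡ 13 (mod 31), so λ ≡ 13.
  x = λ² - 4 - 16 = 169 - 20 ≡ 25; y = λ·(4 - 25) - 15 ≡ 22. → (25, 22)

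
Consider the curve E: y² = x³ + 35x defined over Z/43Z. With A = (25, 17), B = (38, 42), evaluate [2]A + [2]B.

(14, 3)

First 2A:
Repeated addition: build up to 2A.
2A: tangent at (25, 17): λ = (3·25² + 35)/(2·17) ≡ 18/34. 34⁻¹ ≡ 19 (mod 43) since 34·19 = 646 ≡ 1, so λ ≡ 18·19 ≡ 41.
  x = λ² - 25 - 25 = 1681 - 50 ≡ 40; y = λ·(25 - 40) - 17 ≡ 13. → (40, 13)
2A = (40, 13).
Next 2B:
Repeated addition: build up to 2B.
2B: tangent at (38, 42): λ = (3·38² + 35)/(2·42) ≡ 24/41. 41⁻¹ ≡ 21 (mod 43), so λ ≡ 24·21 ≡ 31.
  x = λ² - 38 - 38 = 961 - 76 ≡ 25; y = λ·(38 - 25) - 42 ≡ 17. → (25, 17)
2B = (25, 17).
Finally 2A + 2B:
(40, 13) + (25, 17). λ = (17 - 13)/(25 - 40) ≡ 4/28 mod 43. 28⁻¹ ≡ 20 (mod 43), so λ ≡ 37.
  x = λ² - 40 - 25 = 1369 - 65 ≡ 14; y = λ·(40 - 14) - 13 ≡ 3. → (14, 3)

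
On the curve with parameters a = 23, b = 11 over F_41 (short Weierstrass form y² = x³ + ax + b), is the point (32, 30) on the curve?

no

y² = 30² ≡ 39; x³ + 23x + 11 = 33515 ≡ 18 (mod 41). 39 ≠ 18.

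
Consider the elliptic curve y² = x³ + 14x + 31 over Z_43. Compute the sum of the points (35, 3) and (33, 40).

(27, 21)

(35, 3) + (33, 40). λ = (40 - 3)/(33 - 35) ≡ 37/41 mod 43. 41⁻¹ ≡ 21 (mod 43), so λ ≡ 3.
  x = λ² - 35 - 33 = 9 - 68 ≡ 27; y = λ·(35 - 27) - 3 ≡ 21. → (27, 21)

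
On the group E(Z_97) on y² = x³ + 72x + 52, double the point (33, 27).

(4, 4)

tangent at (33, 27): λ = (3·33² + 72)/(2·27) ≡ 41/54. 54⁻¹ ≡ 9 (mod 97) since 54·9 = 486 ≡ 1, so λ ≡ 41·9 ≡ 78.
  x = λ² - 33 - 33 = 6084 - 66 ≡ 4; y = λ·(33 - 4) - 27 ≡ 4. → (4, 4)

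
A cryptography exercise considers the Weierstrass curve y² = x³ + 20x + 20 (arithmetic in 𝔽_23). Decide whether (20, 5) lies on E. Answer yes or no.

yes

y² = 5² ≡ 2; x³ + 20x + 20 = 8420 ≡ 2 (mod 23). 2 = 2.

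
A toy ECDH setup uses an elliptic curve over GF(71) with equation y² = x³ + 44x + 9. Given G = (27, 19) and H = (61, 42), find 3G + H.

(57, 46)

First 3G:
Repeated addition: build up to 3G.
2G: tangent at (27, 19): λ = (3·27² + 44)/(2·19) ≡ 30/38. 38⁻¹ ≡ 43 (mod 71), so λ ≡ 30·43 ≡ 12.
  x = λ² - 27 - 27 = 144 - 54 ≡ 19; y = λ·(27 - 19) - 19 ≡ 6. → (19, 6)
3G: (19, 6) + (27, 19). λ = (19 - 6)/(27 - 19) ≡ 13/8 mod 71. 8⁻¹ ≡ 9 (mod 71), so λ ≡ 46.
  x = λ² - 19 - 27 = 2116 - 46 ≡ 11; y = λ·(19 - 11) - 6 ≡ 7. → (11, 7)
3G = (11, 7).
Finally 3G + H:
(11, 7) + (61, 42). λ = (42 - 7)/(61 - 11) ≡ 35/50 mod 71. 50⁻¹ ≡ 27 (mod 71), so λ ≡ 22.
  x = λ² - 11 - 61 = 484 - 72 ≡ 57; y = λ·(11 - 57) - 7 ≡ 46. → (57, 46)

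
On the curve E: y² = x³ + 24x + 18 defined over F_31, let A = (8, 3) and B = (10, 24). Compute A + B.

(7, 23)

(8, 3) + (10, 24). λ = (24 - 3)/(10 - 8) ≡ 21/2 mod 31. 2⁻¹ ≡ 16 (mod 31) since 2·16 = 32 ≡ 1, so λ ≡ 26.
  x = λ² - 8 - 10 = 676 - 18 ≡ 7; y = λ·(8 - 7) - 3 ≡ 23. → (7, 23)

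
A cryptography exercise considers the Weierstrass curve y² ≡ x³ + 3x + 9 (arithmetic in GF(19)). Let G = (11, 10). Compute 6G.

Double-and-add on 6 = (110)₂. Start with G = (11, 10) for the leading 1-bit.
double: tangent at (11, 10): λ = (3·11² + 3)/(2·10) ≡ 5/1. 1⁻¹ ≡ 1 (mod 19), so λ ≡ 5·1 ≡ 5.
  x = λ² - 11 - 11 = 25 - 22 ≡ 3; y = λ·(11 - 3) - 10 ≡ 11. → (3, 11)
add G: (3, 11) + (11, 10). λ = (10 - 11)/(11 - 3) ≡ 18/8 mod 19. 8⁻¹ ≡ 12 (mod 19) since 8·12 = 96 ≡ 1, so λ ≡ 7.
  x = λ² - 3 - 11 = 49 - 14 ≡ 16; y = λ·(3 - 16) - 11 ≡ 12. → (16, 12)
double: tangent at (16, 12): λ = (3·16² + 3)/(2·12) ≡ 11/5. 5⁻¹ ≡ 4 (mod 19) since 5·4 = 20 ≡ 1, so λ ≡ 11·4 ≡ 6.
  x = λ² - 16 - 16 = 36 - 32 ≡ 4; y = λ·(16 - 4) - 12 ≡ 3. → (4, 3)

(4, 3)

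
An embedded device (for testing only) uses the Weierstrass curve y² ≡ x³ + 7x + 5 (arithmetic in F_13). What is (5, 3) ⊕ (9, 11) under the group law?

(5, 3) + (9, 11). λ = (11 - 3)/(9 - 5) ≡ 8/4 mod 13. 4⁻¹ ≡ 10 (mod 13), so λ ≡ 2.
  x = λ² - 5 - 9 = 4 - 14 ≡ 3; y = λ·(5 - 3) - 3 ≡ 1. → (3, 1)

(3, 1)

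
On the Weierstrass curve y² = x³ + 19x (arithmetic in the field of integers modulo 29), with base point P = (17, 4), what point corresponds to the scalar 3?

Repeated addition: build up to 3P.
2P: tangent at (17, 4): λ = (3·17² + 19)/(2·4) ≡ 16/8. 8⁻¹ ≡ 11 (mod 29) since 8·11 = 88 ≡ 1, so λ ≡ 16·11 ≡ 2.
  x = λ² - 17 - 17 = 4 - 34 ≡ 28; y = λ·(17 - 28) - 4 ≡ 3. → (28, 3)
3P: (28, 3) + (17, 4). λ = (4 - 3)/(17 - 28) ≡ 1/18 mod 29. 18⁻¹ ≡ 21 (mod 29) since 18·21 = 378 ≡ 1, so λ ≡ 21.
  x = λ² - 28 - 17 = 441 - 45 ≡ 19; y = λ·(28 - 19) - 3 ≡ 12. → (19, 12)

(19, 12)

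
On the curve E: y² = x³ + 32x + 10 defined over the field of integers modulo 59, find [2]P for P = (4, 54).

tangent at (4, 54): λ = (3·4² + 32)/(2·54) ≡ 21/49. 49⁻¹ ≡ 53 (mod 59), so λ ≡ 21·53 ≡ 51.
  x = λ² - 4 - 4 = 2601 - 8 ≡ 56; y = λ·(4 - 56) - 54 ≡ 8. → (56, 8)

(56, 8)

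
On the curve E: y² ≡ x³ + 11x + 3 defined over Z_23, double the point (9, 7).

tangent at (9, 7): λ = (3·9² + 11)/(2·7) ≡ 1/14. 14⁻¹ ≡ 5 (mod 23), so λ ≡ 1·5 ≡ 5.
  x = λ² - 9 - 9 = 25 - 18 ≡ 7; y = λ·(9 - 7) - 7 ≡ 3. → (7, 3)

(7, 3)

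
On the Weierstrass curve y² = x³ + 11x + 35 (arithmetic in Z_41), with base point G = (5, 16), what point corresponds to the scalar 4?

Double-and-add on 4 = (100)₂. Start with G = (5, 16) for the leading 1-bit.
double: tangent at (5, 16): λ = (3·5² + 11)/(2·16) ≡ 4/32. 32⁻¹ ≡ 9 (mod 41) since 32·9 = 288 ≡ 1, so λ ≡ 4·9 ≡ 36.
  x = λ² - 5 - 5 = 1296 - 10 ≡ 15; y = λ·(5 - 15) - 16 ≡ 34. → (15, 34)
double: tangent at (15, 34): λ = (3·15² + 11)/(2·34) ≡ 30/27. 27⁻¹ ≡ 38 (mod 41), so λ ≡ 30·38 ≡ 33.
  x = λ² - 15 - 15 = 1089 - 30 ≡ 34; y = λ·(15 - 34) - 34 ≡ 36. → (34, 36)

(34, 36)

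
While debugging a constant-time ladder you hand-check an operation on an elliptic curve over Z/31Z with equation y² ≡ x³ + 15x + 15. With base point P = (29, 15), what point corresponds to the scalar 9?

Repeated addition: build up to 9P.
2P: tangent at (29, 15): λ = (3·29² + 15)/(2·15) ≡ 27/30. 30⁻¹ ≡ 30 (mod 31), so λ ≡ 27·30 ≡ 4.
  x = λ² - 29 - 29 = 16 - 58 ≡ 20; y = λ·(29 - 20) - 15 ≡ 21. → (20, 21)
3P: (20, 21) + (29, 15). λ = (15 - 21)/(29 - 20) ≡ 25/9 mod 31. 9⁻¹ ≡ 7 (mod 31) since 9·7 = 63 ≡ 1, so λ ≡ 20.
  x = λ² - 20 - 29 = 400 - 49 ≡ 10; y = λ·(20 - 10) - 21 ≡ 24. → (10, 24)
4P: (10, 24) + (29, 15). λ = (15 - 24)/(29 - 10) ≡ 22/19 mod 31. 19⁻¹ ≡ 18 (mod 31), so λ ≡ 24.
  x = λ² - 10 - 29 = 576 - 39 ≡ 10; y = λ·(10 - 10) - 24 ≡ 7. → (10, 7)
5P: (10, 7) + (29, 15). λ = (15 - 7)/(29 - 10) ≡ 8/19 mod 31. 19⁻¹ ≡ 18 (mod 31), so λ ≡ 20.
  x = λ² - 10 - 29 = 400 - 39 ≡ 20; y = λ·(10 - 20) - 7 ≡ 10. → (20, 10)
6P: (20, 10) + (29, 15). λ = (15 - 10)/(29 - 20) ≡ 5/9 mod 31. 9⁻¹ ≡ 7 (mod 31), so λ ≡ 4.
  x = λ² - 20 - 29 = 16 - 49 ≡ 29; y = λ·(20 - 29) - 10 ≡ 16. → (29, 16)
7P: (29, 16) + (29, 15): same x and y₁ ≡ -y₂, so the sum is O.
8P: O + (29, 15) = (29, 15) (identity).
9P: tangent at (29, 15): λ = (3·29² + 15)/(2·15) ≡ 27/30. 30⁻¹ ≡ 30 (mod 31), so λ ≡ 27·30 ≡ 4.
  x = λ² - 29 - 29 = 16 - 58 ≡ 20; y = λ·(29 - 20) - 15 ≡ 21. → (20, 21)

(20, 21)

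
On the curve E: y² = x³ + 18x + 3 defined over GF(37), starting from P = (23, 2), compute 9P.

Repeated addition: build up to 9P.
2P: tangent at (23, 2): λ = (3·23² + 18)/(2·2) ≡ 14/4. 4⁻¹ ≡ 28 (mod 37), so λ ≡ 14·28 ≡ 22.
  x = λ² - 23 - 23 = 484 - 46 ≡ 31; y = λ·(23 - 31) - 2 ≡ 7. → (31, 7)
3P: (31, 7) + (23, 2). λ = (2 - 7)/(23 - 31) ≡ 32/29 mod 37. 29⁻¹ ≡ 23 (mod 37), so λ ≡ 33.
  x = λ² - 31 - 23 = 1089 - 54 ≡ 36; y = λ·(31 - 36) - 7 ≡ 13. → (36, 13)
4P: (36, 13) + (23, 2). λ = (2 - 13)/(23 - 36) ≡ 26/24 mod 37. 24⁻¹ ≡ 17 (mod 37), so λ ≡ 35.
  x = λ² - 36 - 23 = 1225 - 59 ≡ 19; y = λ·(36 - 19) - 13 ≡ 27. → (19, 27)
5P: (19, 27) + (23, 2). λ = (2 - 27)/(23 - 19) ≡ 12/4 mod 37. 4⁻¹ ≡ 28 (mod 37), so λ ≡ 3.
  x = λ² - 19 - 23 = 9 - 42 ≡ 4; y = λ·(19 - 4) - 27 ≡ 18. → (4, 18)
6P: (4, 18) + (23, 2). λ = (2 - 18)/(23 - 4) ≡ 21/19 mod 37. 19⁻¹ ≡ 2 (mod 37), so λ ≡ 5.
  x = λ² - 4 - 23 = 25 - 27 ≡ 35; y = λ·(4 - 35) - 18 ≡ 12. → (35, 12)
7P: (35, 12) + (23, 2). λ = (2 - 12)/(23 - 35) ≡ 27/25 mod 37. 25⁻¹ ≡ 3 (mod 37) since 25·3 = 75 ≡ 1, so λ ≡ 7.
  x = λ² - 35 - 23 = 49 - 58 ≡ 28; y = λ·(35 - 28) - 12 ≡ 0. → (28, 0)
8P: (28, 0) + (23, 2). λ = (2 - 0)/(23 - 28) ≡ 2/32 mod 37. 32⁻¹ ≡ 22 (mod 37), so λ ≡ 7.
  x = λ² - 28 - 23 = 49 - 51 ≡ 35; y = λ·(28 - 35) - 0 ≡ 25. → (35, 25)
9P: (35, 25) + (23, 2). λ = (2 - 25)/(23 - 35) ≡ 14/25 mod 37. 25⁻¹ ≡ 3 (mod 37), so λ ≡ 5.
  x = λ² - 35 - 23 = 25 - 58 ≡ 4; y = λ·(35 - 4) - 25 ≡ 19. → (4, 19)

(4, 19)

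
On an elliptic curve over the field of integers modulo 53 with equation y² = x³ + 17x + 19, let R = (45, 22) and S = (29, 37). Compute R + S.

(45, 22) + (29, 37). λ = (37 - 22)/(29 - 45) ≡ 15/37 mod 53. 37⁻¹ ≡ 43 (mod 53), so λ ≡ 9.
  x = λ² - 45 - 29 = 81 - 74 ≡ 7; y = λ·(45 - 7) - 22 ≡ 2. → (7, 2)

(7, 2)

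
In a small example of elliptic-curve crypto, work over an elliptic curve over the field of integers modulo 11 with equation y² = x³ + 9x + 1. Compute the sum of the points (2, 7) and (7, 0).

(2, 7) + (7, 0). λ = (0 - 7)/(7 - 2) ≡ 4/5 mod 11. 5⁻¹ ≡ 9 (mod 11) since 5·9 = 45 ≡ 1, so λ ≡ 3.
  x = λ² - 2 - 7 = 9 - 9 ≡ 0; y = λ·(2 - 0) - 7 ≡ 10. → (0, 10)

(0, 10)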